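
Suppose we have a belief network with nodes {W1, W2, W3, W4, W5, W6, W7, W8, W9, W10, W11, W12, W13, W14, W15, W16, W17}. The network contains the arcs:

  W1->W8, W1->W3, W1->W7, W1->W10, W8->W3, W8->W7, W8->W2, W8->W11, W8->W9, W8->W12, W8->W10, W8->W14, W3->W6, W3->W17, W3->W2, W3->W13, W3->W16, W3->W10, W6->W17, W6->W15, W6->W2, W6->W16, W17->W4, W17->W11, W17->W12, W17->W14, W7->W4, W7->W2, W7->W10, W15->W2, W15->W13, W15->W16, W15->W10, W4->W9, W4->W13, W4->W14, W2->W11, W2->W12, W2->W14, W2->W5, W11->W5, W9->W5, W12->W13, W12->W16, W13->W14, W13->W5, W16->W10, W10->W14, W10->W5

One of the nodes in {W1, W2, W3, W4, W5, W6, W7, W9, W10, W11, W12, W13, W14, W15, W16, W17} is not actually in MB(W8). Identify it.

Recall MB(v) = parents ∪ children ∪ spouses, where spouses are the other parents of v's children.
Pa(W8) = {W1}.
W8's children: W2, W3, W7, W9, W10, W11, W12, W14.
Other parents of W8's children:
  W3: W1
  W7: W1
  W2: W3, W6, W7, W15
  W11: W2, W17
  W9: W4
  W12: W2, W17
  W10: W1, W3, W7, W15, W16
  W14: W2, W4, W10, W13, W17
MB(W8) = {W1, W2, W3, W4, W6, W7, W9, W10, W11, W12, W13, W14, W15, W16, W17}.
W5 is neither a parent, child, nor co-parent of W8, so it does not belong.

W5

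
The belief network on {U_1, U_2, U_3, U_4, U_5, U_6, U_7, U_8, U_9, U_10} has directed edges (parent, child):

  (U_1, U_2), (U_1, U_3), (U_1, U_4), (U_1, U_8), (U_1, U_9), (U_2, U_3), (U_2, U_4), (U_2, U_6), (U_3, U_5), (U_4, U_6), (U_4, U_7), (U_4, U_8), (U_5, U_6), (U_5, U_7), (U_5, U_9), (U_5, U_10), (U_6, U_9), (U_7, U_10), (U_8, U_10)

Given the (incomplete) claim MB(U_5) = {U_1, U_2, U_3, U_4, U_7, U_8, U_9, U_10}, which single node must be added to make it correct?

U_6

Pa(U_5) = {U_3}.
Ch(U_5) = {U_6, U_7, U_9, U_10}.
For each child, the remaining parents (spouses of U_5):
  U_6 also has parents U_2, U_4.
  parents(U_7) \ {U_5} = {U_4}.
  U_9 also has parents U_1, U_6.
  U_10's other parents are U_7, U_8.
MB(U_5) = {U_1, U_2, U_3, U_4, U_6, U_7, U_8, U_9, U_10}.
Comparing with the claimed set, U_6 is missing.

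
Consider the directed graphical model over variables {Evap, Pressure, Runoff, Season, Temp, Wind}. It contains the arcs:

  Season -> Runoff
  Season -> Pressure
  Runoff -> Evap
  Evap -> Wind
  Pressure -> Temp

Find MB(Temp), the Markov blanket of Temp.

By definition, MB(Temp) is built from Temp's parents, Temp's children, and the co-parents of Temp.
Pa(Temp) = {Pressure}.
Temp has no children.
Temp has no children, so there are no co-parents.
So the Markov blanket of Temp is {Pressure}.

{Pressure}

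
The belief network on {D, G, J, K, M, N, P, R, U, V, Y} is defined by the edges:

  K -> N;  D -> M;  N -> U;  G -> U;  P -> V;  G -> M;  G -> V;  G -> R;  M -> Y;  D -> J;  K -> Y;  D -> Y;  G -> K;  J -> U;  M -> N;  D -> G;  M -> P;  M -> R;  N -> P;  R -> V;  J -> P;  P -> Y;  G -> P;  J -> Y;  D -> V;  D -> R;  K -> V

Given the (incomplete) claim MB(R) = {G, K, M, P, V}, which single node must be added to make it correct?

D

R's parents: D, G, M.
Children of R: V.
Parents of each child, excluding R:
  V's other parents are D, G, K, P.
MB(R) = {D, G, K, M, P, V}.
Comparing with the claimed set, D is missing.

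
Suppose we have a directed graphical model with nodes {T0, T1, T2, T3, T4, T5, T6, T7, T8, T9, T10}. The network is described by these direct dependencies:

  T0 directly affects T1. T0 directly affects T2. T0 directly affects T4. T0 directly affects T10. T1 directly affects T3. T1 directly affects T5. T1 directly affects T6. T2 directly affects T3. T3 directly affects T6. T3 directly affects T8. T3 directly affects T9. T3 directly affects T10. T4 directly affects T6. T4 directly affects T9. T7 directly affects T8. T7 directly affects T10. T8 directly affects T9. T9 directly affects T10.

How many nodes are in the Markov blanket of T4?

6

A node's Markov blanket = Pa ∪ Ch ∪ (parents of Ch other than the node itself).
Ch(T4) = {T6, T9}.
Pa(T4) = {T0}.
Parents of each child, excluding T4:
  T6 also has parents T1, T3.
  T9 also has parents T3, T8.
MB(T4) = {T0, T1, T3, T6, T8, T9}, which has 6 nodes.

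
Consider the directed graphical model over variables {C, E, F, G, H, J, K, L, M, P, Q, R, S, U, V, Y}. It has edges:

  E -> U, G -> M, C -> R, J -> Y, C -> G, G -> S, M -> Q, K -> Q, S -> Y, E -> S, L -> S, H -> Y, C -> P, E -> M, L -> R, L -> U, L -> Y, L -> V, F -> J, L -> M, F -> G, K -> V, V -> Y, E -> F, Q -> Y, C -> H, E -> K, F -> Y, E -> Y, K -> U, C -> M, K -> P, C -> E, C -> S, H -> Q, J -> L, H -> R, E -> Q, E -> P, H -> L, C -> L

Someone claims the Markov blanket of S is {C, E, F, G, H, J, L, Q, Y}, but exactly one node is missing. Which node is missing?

V

A node's Markov blanket = Pa ∪ Ch ∪ (parents of Ch other than the node itself).
S has parents C, E, G, L.
S has child Y.
Parents of each child, excluding S:
  Y's other parents are E, F, H, J, L, Q, V.
MB(S) = {C, E, F, G, H, J, L, Q, V, Y}.
Comparing with the claimed set, V is missing.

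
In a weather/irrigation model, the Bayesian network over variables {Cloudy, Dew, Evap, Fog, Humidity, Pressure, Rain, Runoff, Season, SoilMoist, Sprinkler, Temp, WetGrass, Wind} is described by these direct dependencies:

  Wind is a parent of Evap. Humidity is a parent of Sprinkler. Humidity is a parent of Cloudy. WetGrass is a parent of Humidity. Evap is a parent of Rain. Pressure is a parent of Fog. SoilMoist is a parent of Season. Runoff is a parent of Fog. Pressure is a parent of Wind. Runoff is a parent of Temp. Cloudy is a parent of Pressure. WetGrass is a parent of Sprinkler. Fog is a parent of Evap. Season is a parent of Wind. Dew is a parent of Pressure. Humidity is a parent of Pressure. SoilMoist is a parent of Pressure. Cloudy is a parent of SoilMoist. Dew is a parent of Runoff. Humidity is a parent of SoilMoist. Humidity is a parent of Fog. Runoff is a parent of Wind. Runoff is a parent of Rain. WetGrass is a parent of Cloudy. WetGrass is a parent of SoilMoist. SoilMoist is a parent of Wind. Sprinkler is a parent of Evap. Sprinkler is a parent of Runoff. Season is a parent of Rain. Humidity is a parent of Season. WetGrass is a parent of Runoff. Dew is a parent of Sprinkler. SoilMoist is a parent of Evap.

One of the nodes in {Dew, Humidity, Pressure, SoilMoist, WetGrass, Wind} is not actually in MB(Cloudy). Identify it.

Wind

Recall MB(v) = parents ∪ children ∪ spouses, where spouses are the other parents of v's children.
Pa(Cloudy) = {Humidity, WetGrass}.
Cloudy's children: Pressure, SoilMoist.
Parents of each child, excluding Cloudy:
  SoilMoist's other parents are Humidity, WetGrass.
  Pressure's other parents are Dew, Humidity, SoilMoist.
MB(Cloudy) = {Dew, Humidity, Pressure, SoilMoist, WetGrass}.
Wind is neither a parent, child, nor co-parent of Cloudy, so it does not belong.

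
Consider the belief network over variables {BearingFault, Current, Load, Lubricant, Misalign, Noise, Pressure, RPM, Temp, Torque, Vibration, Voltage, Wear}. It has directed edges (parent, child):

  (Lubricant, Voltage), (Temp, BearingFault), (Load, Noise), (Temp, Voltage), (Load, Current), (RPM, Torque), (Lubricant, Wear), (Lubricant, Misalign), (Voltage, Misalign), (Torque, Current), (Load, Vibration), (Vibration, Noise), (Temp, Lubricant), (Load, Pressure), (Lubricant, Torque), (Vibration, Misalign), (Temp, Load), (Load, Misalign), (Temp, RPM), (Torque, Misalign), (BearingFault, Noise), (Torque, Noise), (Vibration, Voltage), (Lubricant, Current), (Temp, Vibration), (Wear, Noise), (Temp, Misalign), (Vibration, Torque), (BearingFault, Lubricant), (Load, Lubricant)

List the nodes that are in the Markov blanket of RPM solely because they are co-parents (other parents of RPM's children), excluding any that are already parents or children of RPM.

Children of RPM: Torque.
  Torque: Lubricant, Vibration
Excluding nodes already adjacent to RPM (Temp, Torque), the co-parent-only contribution is {Lubricant, Vibration}.

{Lubricant, Vibration}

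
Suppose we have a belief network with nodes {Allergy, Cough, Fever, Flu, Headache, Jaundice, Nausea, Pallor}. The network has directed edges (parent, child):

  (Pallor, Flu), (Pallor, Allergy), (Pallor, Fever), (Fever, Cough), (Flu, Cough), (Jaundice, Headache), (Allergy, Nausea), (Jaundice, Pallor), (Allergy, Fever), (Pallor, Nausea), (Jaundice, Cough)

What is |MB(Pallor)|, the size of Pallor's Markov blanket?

A node's Markov blanket = Pa ∪ Ch ∪ (parents of Ch other than the node itself).
Pa(Pallor) = {Jaundice}.
Pallor has children Allergy, Fever, Flu, Nausea.
Parents of each child, excluding Pallor:
  Allergy: —
  Flu: —
  Fever: Allergy
  Nausea: Allergy
MB(Pallor) = {Allergy, Fever, Flu, Jaundice, Nausea}, which has 5 nodes.

5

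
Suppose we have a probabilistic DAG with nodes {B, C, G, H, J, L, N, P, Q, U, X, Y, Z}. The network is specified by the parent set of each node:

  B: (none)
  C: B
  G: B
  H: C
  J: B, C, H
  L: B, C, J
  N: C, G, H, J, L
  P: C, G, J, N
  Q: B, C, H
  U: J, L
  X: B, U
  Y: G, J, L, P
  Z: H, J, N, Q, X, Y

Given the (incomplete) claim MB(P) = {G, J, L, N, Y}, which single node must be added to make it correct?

C

P has parents C, G, J, N.
Ch(P) = {Y}.
Other parents of P's children:
  parents(Y) \ {P} = {G, J, L}.
MB(P) = {C, G, J, L, N, Y}.
Comparing with the claimed set, C is missing.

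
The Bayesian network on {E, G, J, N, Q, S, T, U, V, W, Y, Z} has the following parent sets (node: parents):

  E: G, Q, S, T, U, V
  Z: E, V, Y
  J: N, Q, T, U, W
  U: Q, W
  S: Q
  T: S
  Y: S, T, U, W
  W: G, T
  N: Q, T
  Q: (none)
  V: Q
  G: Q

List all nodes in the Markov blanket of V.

Recall MB(v) = parents ∪ children ∪ spouses, where spouses are the other parents of v's children.
Pa(V) = {Q}.
Children of V: E, Z.
Co-parents of V (other parents of its children):
  E also has parents G, Q, S, T, U.
  parents(Z) \ {V} = {E, Y}.
MB(V) = {E, G, Q, S, T, U, Y, Z}.

{E, G, Q, S, T, U, Y, Z}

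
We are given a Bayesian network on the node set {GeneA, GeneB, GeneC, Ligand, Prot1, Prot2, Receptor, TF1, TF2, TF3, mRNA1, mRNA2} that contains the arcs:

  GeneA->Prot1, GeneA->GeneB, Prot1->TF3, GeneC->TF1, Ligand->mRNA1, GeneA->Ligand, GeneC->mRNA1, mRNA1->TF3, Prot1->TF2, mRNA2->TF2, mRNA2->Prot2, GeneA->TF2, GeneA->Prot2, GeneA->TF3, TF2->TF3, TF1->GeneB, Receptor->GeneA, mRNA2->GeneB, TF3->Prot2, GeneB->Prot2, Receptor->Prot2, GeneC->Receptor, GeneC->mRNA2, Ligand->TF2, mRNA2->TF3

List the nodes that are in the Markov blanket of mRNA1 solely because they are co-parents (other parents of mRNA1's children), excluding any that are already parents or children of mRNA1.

Children of mRNA1: TF3.
  TF3's other parents are GeneA, Prot1, TF2, mRNA2.
Excluding nodes already adjacent to mRNA1 (GeneC, Ligand, TF3), the co-parent-only contribution is {GeneA, Prot1, TF2, mRNA2}.

{GeneA, Prot1, TF2, mRNA2}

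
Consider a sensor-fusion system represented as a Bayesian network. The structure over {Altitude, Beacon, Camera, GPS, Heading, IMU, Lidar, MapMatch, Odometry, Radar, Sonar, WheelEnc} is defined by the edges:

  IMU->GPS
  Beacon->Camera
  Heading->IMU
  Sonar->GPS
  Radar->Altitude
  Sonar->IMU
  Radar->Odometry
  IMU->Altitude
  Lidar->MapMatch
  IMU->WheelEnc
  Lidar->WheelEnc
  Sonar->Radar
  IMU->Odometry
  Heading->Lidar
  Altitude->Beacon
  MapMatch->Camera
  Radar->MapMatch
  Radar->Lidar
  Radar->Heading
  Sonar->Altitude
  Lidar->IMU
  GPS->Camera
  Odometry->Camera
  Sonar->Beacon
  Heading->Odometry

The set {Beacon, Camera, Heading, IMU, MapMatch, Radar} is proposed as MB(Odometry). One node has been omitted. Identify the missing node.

GPS

Pa(Odometry) = {Heading, IMU, Radar}.
Children of Odometry: Camera.
For each child, the remaining parents (spouses of Odometry):
  Camera: Beacon, GPS, MapMatch
MB(Odometry) = {Beacon, Camera, GPS, Heading, IMU, MapMatch, Radar}.
Comparing with the claimed set, GPS is missing.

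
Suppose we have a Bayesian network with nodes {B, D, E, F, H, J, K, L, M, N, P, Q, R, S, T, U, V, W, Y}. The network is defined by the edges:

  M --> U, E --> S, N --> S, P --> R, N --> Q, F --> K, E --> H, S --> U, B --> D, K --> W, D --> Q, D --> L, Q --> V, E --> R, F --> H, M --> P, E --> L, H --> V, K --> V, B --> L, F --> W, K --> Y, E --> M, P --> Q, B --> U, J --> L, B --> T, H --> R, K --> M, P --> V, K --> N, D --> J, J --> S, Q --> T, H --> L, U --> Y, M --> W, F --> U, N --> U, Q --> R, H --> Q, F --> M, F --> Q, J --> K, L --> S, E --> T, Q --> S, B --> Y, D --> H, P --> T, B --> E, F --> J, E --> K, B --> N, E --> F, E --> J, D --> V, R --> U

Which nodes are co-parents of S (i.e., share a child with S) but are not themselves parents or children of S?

Children of S: U.
  U also has parents B, F, M, N, R.
Excluding nodes already adjacent to S (E, J, L, N, Q, U), the co-parent-only contribution is {B, F, M, R}.

{B, F, M, R}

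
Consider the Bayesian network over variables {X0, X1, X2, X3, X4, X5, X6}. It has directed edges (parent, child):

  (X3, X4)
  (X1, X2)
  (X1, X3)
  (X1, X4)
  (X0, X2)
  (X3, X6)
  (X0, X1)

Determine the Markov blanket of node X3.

X3's parents: X1.
X3 has children X4, X6.
For each child, the remaining parents (spouses of X3):
  X4: X1
  X6: —
Taking the union gives {X1, X4, X6}.

{X1, X4, X6}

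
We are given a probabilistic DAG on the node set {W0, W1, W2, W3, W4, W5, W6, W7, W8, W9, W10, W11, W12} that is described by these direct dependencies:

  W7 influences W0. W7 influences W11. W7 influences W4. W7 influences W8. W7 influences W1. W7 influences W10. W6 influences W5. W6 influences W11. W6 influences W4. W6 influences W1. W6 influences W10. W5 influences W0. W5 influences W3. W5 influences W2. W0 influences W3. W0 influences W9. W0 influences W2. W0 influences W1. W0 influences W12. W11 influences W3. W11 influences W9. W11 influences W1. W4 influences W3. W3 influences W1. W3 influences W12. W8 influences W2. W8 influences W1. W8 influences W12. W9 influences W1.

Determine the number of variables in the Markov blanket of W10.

Pa(W10) = {W6, W7}.
W10's children: none.
W10 has no children, so there are no co-parents.
MB(W10) = {W6, W7}, which has 2 nodes.

2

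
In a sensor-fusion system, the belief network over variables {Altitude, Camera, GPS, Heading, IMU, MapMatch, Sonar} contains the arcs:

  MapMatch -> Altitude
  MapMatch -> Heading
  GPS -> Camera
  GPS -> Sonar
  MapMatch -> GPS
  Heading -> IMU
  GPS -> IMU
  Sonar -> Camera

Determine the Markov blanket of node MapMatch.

MapMatch's parents: none.
Ch(MapMatch) = {Altitude, GPS, Heading}.
Parents of each child, excluding MapMatch:
  GPS has no other parent.
  Altitude: no additional parents.
  Heading has no other parent.
So the Markov blanket of MapMatch is {Altitude, GPS, Heading}.

{Altitude, GPS, Heading}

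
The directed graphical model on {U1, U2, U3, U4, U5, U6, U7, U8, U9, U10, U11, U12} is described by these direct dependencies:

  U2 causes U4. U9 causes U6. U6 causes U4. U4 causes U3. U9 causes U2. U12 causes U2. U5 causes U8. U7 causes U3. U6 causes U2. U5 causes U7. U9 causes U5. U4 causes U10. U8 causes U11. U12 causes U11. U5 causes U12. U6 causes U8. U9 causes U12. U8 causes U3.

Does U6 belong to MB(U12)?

U6 is a co-parent of U12: both are parents of U2.
So U6 ∈ MB(U12).

Yes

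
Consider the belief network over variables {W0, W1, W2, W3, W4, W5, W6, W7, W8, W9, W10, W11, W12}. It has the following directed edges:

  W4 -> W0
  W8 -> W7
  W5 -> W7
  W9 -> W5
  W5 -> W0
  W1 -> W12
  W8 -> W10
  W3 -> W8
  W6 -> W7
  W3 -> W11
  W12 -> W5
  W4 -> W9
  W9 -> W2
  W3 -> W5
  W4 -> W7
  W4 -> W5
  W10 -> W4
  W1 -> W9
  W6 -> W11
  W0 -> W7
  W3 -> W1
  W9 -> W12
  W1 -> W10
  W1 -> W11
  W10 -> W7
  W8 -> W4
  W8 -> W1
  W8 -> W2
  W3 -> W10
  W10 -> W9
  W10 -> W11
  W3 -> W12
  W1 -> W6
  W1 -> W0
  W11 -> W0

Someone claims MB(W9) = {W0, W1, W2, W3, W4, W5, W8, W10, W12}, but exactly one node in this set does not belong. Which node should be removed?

W0

Recall MB(v) = parents ∪ children ∪ spouses, where spouses are the other parents of v's children.
Pa(W9) = {W1, W4, W10}.
Children of W9: W2, W5, W12.
Other parents of W9's children:
  W12's other parents are W1, W3.
  parents(W5) \ {W9} = {W3, W4, W12}.
  W2 also has parent W8.
MB(W9) = {W1, W2, W3, W4, W5, W8, W10, W12}.
W0 is neither a parent, child, nor co-parent of W9, so it does not belong.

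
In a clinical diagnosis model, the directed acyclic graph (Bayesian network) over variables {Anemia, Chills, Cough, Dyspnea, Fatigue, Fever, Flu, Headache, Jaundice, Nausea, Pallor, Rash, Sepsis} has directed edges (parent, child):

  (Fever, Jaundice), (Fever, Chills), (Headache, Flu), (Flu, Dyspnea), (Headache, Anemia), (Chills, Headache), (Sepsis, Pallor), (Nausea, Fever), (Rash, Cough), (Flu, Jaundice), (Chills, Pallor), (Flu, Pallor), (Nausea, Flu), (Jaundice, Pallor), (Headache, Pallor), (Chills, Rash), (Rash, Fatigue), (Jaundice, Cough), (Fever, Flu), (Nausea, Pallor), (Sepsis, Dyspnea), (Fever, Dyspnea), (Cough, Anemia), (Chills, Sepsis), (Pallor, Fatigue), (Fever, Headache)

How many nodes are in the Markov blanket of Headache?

Headache has parents Chills, Fever.
Ch(Headache) = {Anemia, Flu, Pallor}.
Other parents of Headache's children:
  Flu: Fever, Nausea
  Pallor: Chills, Flu, Jaundice, Nausea, Sepsis
  Anemia: Cough
MB(Headache) = {Anemia, Chills, Cough, Fever, Flu, Jaundice, Nausea, Pallor, Sepsis}, which has 9 nodes.

9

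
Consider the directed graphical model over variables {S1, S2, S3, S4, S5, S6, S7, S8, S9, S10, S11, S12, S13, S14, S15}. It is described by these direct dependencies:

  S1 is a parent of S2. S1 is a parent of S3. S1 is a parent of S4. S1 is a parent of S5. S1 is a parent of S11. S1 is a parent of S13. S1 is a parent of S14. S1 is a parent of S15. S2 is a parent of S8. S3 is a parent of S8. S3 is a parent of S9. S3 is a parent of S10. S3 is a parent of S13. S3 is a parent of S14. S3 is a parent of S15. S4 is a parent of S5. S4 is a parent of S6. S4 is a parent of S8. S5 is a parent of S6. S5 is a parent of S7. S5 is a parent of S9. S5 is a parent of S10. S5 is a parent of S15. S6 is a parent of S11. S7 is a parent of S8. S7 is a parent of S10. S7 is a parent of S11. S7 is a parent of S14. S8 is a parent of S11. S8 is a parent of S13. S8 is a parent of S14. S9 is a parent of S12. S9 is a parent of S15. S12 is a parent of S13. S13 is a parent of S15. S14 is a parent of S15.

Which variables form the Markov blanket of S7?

{S1, S2, S3, S4, S5, S6, S8, S10, S11, S14}

By definition, MB(S7) is built from S7's parents, S7's children, and the co-parents of S7.
S7 has parent S5.
S7's children: S8, S10, S11, S14.
Other parents of S7's children:
  parents(S8) \ {S7} = {S2, S3, S4}.
  S10's other parents are S3, S5.
  parents(S11) \ {S7} = {S1, S6, S8}.
  parents(S14) \ {S7} = {S1, S3, S8}.
MB(S7) = {S1, S2, S3, S4, S5, S6, S8, S10, S11, S14}.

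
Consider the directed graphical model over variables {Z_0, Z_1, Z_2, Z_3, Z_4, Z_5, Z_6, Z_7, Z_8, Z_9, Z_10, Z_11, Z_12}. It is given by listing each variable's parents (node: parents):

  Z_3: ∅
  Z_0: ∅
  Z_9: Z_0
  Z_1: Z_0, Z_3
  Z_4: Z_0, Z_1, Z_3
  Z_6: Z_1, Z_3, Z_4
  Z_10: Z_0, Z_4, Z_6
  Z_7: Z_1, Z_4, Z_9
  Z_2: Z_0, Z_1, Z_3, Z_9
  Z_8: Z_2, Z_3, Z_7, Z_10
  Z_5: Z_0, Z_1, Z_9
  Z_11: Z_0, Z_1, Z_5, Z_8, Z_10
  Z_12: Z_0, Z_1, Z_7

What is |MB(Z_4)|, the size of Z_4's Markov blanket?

The Markov blanket of a node is its parents, its children, and the other parents of its children.
Z_4 has parents Z_0, Z_1, Z_3.
Ch(Z_4) = {Z_6, Z_7, Z_10}.
Co-parents of Z_4 (other parents of its children):
  Z_6: Z_1, Z_3
  Z_10: Z_0, Z_6
  Z_7: Z_1, Z_9
MB(Z_4) = {Z_0, Z_1, Z_3, Z_6, Z_7, Z_9, Z_10}, which has 7 nodes.

7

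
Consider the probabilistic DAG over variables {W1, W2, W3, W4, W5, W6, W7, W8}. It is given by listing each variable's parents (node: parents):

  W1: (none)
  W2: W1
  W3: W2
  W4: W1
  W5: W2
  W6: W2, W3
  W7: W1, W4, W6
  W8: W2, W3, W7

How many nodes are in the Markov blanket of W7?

6

Recall MB(v) = parents ∪ children ∪ spouses, where spouses are the other parents of v's children.
W7's parents: W1, W4, W6.
W7's children: W8.
Parents of each child, excluding W7:
  W8: W2, W3
MB(W7) = {W1, W2, W3, W4, W6, W8}, which has 6 nodes.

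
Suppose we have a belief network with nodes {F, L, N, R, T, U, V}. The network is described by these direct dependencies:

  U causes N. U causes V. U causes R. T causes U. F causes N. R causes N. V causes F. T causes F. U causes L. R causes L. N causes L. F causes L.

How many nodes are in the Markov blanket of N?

Pa(N) = {F, R, U}.
Ch(N) = {L}.
Co-parents of N (other parents of its children):
  L also has parents F, R, U.
MB(N) = {F, L, R, U}, which has 4 nodes.

4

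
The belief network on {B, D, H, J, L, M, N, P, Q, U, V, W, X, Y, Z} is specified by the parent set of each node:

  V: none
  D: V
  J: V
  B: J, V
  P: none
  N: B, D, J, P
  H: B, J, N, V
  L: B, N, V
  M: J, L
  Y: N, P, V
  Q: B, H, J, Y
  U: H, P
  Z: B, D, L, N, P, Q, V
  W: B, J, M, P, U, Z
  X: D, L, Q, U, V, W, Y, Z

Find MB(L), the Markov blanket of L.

{B, D, J, M, N, P, Q, U, V, W, X, Y, Z}

L has children M, X, Z.
L's parents: B, N, V.
For each child, the remaining parents (spouses of L):
  M: J
  Z: B, D, N, P, Q, V
  X: D, Q, U, V, W, Y, Z
Union: {B, N, V} ∪ {M, X, Z} ∪ {B, D, J, N, P, Q, U, V, W, Y, Z} = {B, D, J, M, N, P, Q, U, V, W, X, Y, Z}.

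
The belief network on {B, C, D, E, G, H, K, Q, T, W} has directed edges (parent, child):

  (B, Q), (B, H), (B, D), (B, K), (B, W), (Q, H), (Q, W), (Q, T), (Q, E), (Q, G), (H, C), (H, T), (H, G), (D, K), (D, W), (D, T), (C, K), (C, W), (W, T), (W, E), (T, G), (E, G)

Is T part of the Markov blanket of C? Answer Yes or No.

C has children K, W.
Pa(C) = {H}.
For each child, the remaining parents (spouses of C):
  K's other parents are B, D.
  W also has parents B, D, Q.
MB(C) = {B, D, H, K, Q, W}; T is not in this set.

No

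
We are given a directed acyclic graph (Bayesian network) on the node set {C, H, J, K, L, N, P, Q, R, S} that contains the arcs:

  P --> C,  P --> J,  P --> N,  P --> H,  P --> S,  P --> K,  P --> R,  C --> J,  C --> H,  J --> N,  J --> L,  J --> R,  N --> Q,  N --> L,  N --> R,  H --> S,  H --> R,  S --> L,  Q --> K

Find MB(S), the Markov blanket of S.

{H, J, L, N, P}

Recall MB(v) = parents ∪ children ∪ spouses, where spouses are the other parents of v's children.
Parents of S: H, P.
Ch(S) = {L}.
For each child, the remaining parents (spouses of S):
  L: J, N
So the Markov blanket of S is {H, J, L, N, P}.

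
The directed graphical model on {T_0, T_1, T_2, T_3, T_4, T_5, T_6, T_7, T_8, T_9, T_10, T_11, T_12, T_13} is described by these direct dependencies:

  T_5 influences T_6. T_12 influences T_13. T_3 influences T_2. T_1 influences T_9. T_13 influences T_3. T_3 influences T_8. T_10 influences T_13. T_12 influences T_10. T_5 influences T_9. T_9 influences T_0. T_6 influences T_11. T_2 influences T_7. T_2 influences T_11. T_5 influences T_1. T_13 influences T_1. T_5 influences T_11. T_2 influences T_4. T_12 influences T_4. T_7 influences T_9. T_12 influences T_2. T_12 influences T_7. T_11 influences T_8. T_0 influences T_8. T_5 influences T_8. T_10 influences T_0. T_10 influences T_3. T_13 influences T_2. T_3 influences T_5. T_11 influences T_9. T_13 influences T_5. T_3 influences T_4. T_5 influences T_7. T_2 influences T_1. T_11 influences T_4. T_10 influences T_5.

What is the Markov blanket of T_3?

{T_0, T_2, T_4, T_5, T_8, T_10, T_11, T_12, T_13}

Pa(T_3) = {T_10, T_13}.
T_3 has children T_2, T_4, T_5, T_8.
For each child, the remaining parents (spouses of T_3):
  T_5: T_10, T_13
  T_2: T_12, T_13
  T_4: T_2, T_11, T_12
  T_8: T_0, T_5, T_11
So the Markov blanket of T_3 is {T_0, T_2, T_4, T_5, T_8, T_10, T_11, T_12, T_13}.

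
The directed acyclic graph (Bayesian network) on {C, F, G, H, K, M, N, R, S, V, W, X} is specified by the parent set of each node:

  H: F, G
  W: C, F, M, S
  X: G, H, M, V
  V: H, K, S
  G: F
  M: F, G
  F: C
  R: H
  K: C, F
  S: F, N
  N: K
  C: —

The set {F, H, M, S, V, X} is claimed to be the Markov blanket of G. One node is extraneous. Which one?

G's parents: F.
Children of G: H, M, X.
Co-parents of G (other parents of its children):
  H's other parent is F.
  M also has parent F.
  X also has parents H, M, V.
MB(G) = {F, H, M, V, X}.
S is neither a parent, child, nor co-parent of G, so it does not belong.

S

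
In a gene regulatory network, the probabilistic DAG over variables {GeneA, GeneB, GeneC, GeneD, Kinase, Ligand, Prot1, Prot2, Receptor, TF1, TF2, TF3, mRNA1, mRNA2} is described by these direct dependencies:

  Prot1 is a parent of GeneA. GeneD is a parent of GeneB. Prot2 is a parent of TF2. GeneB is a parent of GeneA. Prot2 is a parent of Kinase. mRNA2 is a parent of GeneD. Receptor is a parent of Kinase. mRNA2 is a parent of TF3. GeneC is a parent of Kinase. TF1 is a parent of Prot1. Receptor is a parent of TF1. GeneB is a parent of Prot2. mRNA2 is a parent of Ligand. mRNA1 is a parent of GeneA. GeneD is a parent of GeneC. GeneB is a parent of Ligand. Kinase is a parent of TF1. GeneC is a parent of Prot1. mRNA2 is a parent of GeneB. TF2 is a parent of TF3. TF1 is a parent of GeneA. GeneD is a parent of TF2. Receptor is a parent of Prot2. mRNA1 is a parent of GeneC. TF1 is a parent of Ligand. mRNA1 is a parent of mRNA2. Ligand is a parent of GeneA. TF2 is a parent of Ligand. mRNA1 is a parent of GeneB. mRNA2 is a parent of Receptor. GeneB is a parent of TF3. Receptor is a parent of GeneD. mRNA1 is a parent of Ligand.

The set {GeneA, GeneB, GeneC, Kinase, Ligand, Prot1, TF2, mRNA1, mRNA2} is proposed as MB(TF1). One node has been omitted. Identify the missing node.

Receptor

Parents of TF1: Kinase, Receptor.
Ch(TF1) = {GeneA, Ligand, Prot1}.
For each child, the remaining parents (spouses of TF1):
  Prot1 also has parent GeneC.
  parents(Ligand) \ {TF1} = {GeneB, TF2, mRNA1, mRNA2}.
  GeneA's other parents are GeneB, Ligand, Prot1, mRNA1.
MB(TF1) = {GeneA, GeneB, GeneC, Kinase, Ligand, Prot1, Receptor, TF2, mRNA1, mRNA2}.
Comparing with the claimed set, Receptor is missing.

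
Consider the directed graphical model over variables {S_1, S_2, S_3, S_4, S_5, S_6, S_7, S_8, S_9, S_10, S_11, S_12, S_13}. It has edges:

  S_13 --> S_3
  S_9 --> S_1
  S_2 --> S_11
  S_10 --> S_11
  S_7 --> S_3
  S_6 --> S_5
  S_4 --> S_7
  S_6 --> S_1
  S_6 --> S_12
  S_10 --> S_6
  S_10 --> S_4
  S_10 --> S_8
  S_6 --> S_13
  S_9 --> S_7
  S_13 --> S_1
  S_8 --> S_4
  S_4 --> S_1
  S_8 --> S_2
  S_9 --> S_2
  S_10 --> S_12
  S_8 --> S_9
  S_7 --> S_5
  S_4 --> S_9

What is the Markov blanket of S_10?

By definition, MB(S_10) is built from S_10's parents, S_10's children, and the co-parents of S_10.
S_10's children: S_4, S_6, S_8, S_11, S_12.
Parents of S_10: none.
Other parents of S_10's children:
  S_6: —
  S_8: —
  S_12: S_6
  S_4: S_8
  S_11: S_2
MB(S_10) = {S_2, S_4, S_6, S_8, S_11, S_12}.

{S_2, S_4, S_6, S_8, S_11, S_12}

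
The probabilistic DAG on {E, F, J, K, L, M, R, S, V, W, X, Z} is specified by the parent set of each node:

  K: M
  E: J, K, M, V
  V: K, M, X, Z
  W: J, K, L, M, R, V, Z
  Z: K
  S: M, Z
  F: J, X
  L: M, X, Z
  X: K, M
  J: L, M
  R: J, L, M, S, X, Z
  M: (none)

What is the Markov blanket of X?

A node's Markov blanket = Pa ∪ Ch ∪ (parents of Ch other than the node itself).
Children of X: F, L, R, V.
X has parents K, M.
Other parents of X's children:
  V also has parents K, M, Z.
  L also has parents M, Z.
  F's other parent is J.
  R also has parents J, L, M, S, Z.
So the Markov blanket of X is {F, J, K, L, M, R, S, V, Z}.

{F, J, K, L, M, R, S, V, Z}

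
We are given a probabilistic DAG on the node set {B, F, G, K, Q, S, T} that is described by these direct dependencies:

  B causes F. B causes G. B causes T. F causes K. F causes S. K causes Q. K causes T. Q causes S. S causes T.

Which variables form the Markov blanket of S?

Recall MB(v) = parents ∪ children ∪ spouses, where spouses are the other parents of v's children.
Children of S: T.
S has parents F, Q.
For each child, the remaining parents (spouses of S):
  T also has parents B, K.
So the Markov blanket of S is {B, F, K, Q, T}.

{B, F, K, Q, T}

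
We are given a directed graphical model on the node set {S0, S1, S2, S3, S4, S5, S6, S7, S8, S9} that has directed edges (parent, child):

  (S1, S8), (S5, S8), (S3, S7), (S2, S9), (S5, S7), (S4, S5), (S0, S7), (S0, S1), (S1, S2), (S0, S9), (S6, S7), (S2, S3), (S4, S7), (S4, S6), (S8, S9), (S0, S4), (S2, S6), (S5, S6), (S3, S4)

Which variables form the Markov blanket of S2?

S2's parents: S1.
S2's children: S3, S6, S9.
Other parents of S2's children:
  S3 has no other parent.
  S6's other parents are S4, S5.
  parents(S9) \ {S2} = {S0, S8}.
MB(S2) = {S0, S1, S3, S4, S5, S6, S8, S9}.

{S0, S1, S3, S4, S5, S6, S8, S9}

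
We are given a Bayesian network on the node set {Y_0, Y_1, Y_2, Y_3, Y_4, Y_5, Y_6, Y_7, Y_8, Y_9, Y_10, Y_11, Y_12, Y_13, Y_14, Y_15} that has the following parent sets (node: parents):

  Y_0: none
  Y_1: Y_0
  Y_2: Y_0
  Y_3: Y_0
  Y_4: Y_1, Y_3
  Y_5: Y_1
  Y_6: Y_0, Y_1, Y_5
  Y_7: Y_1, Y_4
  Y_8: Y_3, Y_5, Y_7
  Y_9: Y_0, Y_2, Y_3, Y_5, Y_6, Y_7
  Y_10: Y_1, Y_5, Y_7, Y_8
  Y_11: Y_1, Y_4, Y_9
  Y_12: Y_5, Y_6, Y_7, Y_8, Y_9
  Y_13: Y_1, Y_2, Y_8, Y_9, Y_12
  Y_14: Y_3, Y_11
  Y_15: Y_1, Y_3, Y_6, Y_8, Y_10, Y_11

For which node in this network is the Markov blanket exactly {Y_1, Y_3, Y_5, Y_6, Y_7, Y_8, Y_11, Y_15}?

The target node must have every member of {Y_1, Y_3, Y_5, Y_6, Y_7, Y_8, Y_11, Y_15} as a parent, child, or co-parent, and no others.
Parents of Y_10: Y_1, Y_5, Y_7, Y_8; children: Y_15; co-parents: Y_1, Y_3, Y_6, Y_8, Y_11.
These exactly cover the given set, so the node is Y_10.

Y_10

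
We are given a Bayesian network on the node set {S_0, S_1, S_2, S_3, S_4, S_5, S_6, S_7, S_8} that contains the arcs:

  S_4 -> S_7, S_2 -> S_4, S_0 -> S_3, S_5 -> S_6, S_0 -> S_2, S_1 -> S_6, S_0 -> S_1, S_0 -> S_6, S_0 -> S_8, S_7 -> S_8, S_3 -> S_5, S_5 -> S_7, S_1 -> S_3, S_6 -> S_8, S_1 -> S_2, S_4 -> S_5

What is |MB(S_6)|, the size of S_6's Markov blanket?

5

A node's Markov blanket = Pa ∪ Ch ∪ (parents of Ch other than the node itself).
Ch(S_6) = {S_8}.
S_6's parents: S_0, S_1, S_5.
Co-parents of S_6 (other parents of its children):
  parents(S_8) \ {S_6} = {S_0, S_7}.
MB(S_6) = {S_0, S_1, S_5, S_7, S_8}, which has 5 nodes.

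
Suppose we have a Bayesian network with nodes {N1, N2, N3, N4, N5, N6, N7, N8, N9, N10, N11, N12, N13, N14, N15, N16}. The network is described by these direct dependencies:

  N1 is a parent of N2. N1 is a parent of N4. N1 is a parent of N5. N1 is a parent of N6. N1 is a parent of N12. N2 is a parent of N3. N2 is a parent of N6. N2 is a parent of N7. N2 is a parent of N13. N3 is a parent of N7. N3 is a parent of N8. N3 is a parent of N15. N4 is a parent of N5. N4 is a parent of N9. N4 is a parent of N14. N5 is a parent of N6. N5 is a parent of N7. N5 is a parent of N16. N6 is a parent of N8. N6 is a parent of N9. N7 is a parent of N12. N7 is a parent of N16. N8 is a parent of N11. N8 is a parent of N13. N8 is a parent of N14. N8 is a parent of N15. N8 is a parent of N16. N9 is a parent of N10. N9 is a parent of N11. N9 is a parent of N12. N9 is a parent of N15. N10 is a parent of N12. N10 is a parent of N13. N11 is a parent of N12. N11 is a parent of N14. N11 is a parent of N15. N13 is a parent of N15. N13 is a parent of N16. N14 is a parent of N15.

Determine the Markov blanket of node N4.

{N1, N5, N6, N8, N9, N11, N14}

A node's Markov blanket = Pa ∪ Ch ∪ (parents of Ch other than the node itself).
N4's parents: N1.
N4 has children N5, N9, N14.
For each child, the remaining parents (spouses of N4):
  N5: N1
  N9: N6
  N14: N8, N11
MB(N4) = {N1, N5, N6, N8, N9, N11, N14}.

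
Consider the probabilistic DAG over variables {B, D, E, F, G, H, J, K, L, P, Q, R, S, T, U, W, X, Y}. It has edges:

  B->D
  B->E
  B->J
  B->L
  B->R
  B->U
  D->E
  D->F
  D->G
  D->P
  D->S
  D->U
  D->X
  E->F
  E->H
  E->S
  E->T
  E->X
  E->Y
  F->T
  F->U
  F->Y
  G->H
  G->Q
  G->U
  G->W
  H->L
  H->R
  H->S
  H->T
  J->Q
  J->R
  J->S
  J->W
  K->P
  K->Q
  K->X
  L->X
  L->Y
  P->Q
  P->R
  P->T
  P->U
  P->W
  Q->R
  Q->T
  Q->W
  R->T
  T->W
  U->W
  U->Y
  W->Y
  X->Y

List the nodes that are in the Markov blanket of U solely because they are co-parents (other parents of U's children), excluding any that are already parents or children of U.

{E, J, L, Q, T, X}

Children of U: W, Y.
  W also has parents G, J, P, Q, T.
  Y also has parents E, F, L, W, X.
Excluding nodes already adjacent to U (B, D, F, G, P, W, Y), the co-parent-only contribution is {E, J, L, Q, T, X}.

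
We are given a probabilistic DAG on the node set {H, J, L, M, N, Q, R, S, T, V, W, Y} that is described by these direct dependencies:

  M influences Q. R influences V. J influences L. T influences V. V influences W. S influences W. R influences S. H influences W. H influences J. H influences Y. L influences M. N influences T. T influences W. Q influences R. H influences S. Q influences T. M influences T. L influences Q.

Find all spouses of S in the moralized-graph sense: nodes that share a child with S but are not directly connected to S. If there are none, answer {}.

{T, V}

Children of S: W.
  parents(W) \ {S} = {H, T, V}.
Excluding nodes already adjacent to S (H, R, W), the co-parent-only contribution is {T, V}.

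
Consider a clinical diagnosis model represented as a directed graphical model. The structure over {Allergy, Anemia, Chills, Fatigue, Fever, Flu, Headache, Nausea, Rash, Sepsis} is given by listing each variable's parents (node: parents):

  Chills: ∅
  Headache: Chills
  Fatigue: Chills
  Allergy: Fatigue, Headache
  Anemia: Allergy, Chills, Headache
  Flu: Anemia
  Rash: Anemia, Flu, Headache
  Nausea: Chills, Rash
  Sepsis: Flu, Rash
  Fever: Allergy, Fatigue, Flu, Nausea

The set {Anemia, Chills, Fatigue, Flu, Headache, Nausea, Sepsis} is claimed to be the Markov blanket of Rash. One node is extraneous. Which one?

Rash's parents: Anemia, Flu, Headache.
Ch(Rash) = {Nausea, Sepsis}.
Co-parents of Rash (other parents of its children):
  Nausea: Chills
  Sepsis: Flu
MB(Rash) = {Anemia, Chills, Flu, Headache, Nausea, Sepsis}.
Fatigue is neither a parent, child, nor co-parent of Rash, so it does not belong.

Fatigue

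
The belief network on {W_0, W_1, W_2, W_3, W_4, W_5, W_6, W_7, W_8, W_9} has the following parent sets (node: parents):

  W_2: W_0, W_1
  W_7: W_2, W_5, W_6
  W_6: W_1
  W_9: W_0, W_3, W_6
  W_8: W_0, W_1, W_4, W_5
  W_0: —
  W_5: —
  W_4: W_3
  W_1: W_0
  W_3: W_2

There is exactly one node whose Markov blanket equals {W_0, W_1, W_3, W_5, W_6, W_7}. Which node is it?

The target node must have every member of {W_0, W_1, W_3, W_5, W_6, W_7} as a parent, child, or co-parent, and no others.
Parents of W_2: W_0, W_1; children: W_3, W_7; co-parents: W_5, W_6.
These exactly cover the given set, so the node is W_2.

W_2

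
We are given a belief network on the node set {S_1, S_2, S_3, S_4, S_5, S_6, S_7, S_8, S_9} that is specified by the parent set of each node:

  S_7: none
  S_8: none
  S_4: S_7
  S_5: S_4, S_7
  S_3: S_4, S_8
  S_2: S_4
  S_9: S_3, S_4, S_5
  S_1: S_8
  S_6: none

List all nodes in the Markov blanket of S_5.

{S_3, S_4, S_7, S_9}

S_5's parents: S_4, S_7.
S_5's children: S_9.
Co-parents of S_5 (other parents of its children):
  parents(S_9) \ {S_5} = {S_3, S_4}.
So the Markov blanket of S_5 is {S_3, S_4, S_7, S_9}.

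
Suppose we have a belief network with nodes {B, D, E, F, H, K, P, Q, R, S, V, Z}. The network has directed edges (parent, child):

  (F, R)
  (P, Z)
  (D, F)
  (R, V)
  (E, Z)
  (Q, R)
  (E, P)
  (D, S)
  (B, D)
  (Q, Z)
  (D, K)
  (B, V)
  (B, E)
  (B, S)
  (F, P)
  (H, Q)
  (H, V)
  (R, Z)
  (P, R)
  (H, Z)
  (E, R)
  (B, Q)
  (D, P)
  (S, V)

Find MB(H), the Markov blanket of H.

The Markov blanket of a node is its parents, its children, and the other parents of its children.
Parents of H: none.
Children of H: Q, V, Z.
For each child, the remaining parents (spouses of H):
  Q: B
  V: B, R, S
  Z: E, P, Q, R
Taking the union gives {B, E, P, Q, R, S, V, Z}.

{B, E, P, Q, R, S, V, Z}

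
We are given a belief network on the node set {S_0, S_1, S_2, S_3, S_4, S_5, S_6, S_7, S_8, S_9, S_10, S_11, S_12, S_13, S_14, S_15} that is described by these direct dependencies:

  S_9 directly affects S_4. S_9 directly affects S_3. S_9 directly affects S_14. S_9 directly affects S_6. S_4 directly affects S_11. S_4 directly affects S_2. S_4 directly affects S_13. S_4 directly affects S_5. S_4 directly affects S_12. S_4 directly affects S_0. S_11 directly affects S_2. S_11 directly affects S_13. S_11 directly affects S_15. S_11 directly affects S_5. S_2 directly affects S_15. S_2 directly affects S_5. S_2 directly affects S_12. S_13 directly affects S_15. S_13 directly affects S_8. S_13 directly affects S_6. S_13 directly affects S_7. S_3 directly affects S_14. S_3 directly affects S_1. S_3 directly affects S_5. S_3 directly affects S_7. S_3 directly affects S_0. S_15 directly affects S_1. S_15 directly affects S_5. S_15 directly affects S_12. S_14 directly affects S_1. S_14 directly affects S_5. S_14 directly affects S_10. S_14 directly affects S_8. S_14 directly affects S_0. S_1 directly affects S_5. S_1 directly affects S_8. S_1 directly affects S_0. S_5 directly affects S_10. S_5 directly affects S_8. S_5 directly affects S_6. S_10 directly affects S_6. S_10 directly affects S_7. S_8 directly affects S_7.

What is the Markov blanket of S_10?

{S_3, S_5, S_6, S_7, S_8, S_9, S_13, S_14}

S_10's children: S_6, S_7.
Parents of S_10: S_5, S_14.
Other parents of S_10's children:
  parents(S_6) \ {S_10} = {S_5, S_9, S_13}.
  parents(S_7) \ {S_10} = {S_3, S_8, S_13}.
Union: {S_5, S_14} ∪ {S_6, S_7} ∪ {S_3, S_5, S_8, S_9, S_13} = {S_3, S_5, S_6, S_7, S_8, S_9, S_13, S_14}.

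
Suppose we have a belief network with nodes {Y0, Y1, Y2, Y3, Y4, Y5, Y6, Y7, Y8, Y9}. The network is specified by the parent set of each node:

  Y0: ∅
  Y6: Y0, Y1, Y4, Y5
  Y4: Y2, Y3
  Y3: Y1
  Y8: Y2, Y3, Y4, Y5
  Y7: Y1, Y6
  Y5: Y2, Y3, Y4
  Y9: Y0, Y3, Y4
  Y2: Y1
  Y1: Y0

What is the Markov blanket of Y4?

A node's Markov blanket = Pa ∪ Ch ∪ (parents of Ch other than the node itself).
Y4 has parents Y2, Y3.
Ch(Y4) = {Y5, Y6, Y8, Y9}.
For each child, the remaining parents (spouses of Y4):
  Y5: Y2, Y3
  Y6: Y0, Y1, Y5
  Y8: Y2, Y3, Y5
  Y9: Y0, Y3
Union: {Y2, Y3} ∪ {Y5, Y6, Y8, Y9} ∪ {Y0, Y1, Y2, Y3, Y5} = {Y0, Y1, Y2, Y3, Y5, Y6, Y8, Y9}.

{Y0, Y1, Y2, Y3, Y5, Y6, Y8, Y9}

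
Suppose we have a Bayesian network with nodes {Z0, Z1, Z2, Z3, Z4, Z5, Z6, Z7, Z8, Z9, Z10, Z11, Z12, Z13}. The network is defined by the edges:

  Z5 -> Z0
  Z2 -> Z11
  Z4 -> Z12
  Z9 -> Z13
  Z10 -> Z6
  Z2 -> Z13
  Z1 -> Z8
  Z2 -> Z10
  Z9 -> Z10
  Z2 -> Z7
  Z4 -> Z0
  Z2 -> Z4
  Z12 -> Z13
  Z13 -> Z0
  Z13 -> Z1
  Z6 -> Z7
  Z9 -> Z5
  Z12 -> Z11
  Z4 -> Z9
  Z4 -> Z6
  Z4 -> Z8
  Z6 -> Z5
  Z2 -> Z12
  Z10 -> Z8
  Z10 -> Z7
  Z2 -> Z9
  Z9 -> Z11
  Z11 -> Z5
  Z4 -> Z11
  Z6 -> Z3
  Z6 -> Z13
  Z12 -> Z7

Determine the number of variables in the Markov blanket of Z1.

4

The Markov blanket of a node is its parents, its children, and the other parents of its children.
Pa(Z1) = {Z13}.
Z1 has child Z8.
Parents of each child, excluding Z1:
  Z8: Z4, Z10
MB(Z1) = {Z4, Z8, Z10, Z13}, which has 4 nodes.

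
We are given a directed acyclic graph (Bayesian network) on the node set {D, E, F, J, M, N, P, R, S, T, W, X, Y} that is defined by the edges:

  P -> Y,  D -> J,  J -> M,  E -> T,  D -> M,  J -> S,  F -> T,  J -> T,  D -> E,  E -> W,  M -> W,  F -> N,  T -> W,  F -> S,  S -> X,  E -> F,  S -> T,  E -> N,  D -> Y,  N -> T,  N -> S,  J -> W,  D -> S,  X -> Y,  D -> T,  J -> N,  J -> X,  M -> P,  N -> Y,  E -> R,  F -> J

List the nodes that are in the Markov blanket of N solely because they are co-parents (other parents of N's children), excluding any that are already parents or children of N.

{D, P, X}

Children of N: S, T, Y.
  S: D, F, J
  T: D, E, F, J, S
  Y: D, P, X
Excluding nodes already adjacent to N (E, F, J, S, T, Y), the co-parent-only contribution is {D, P, X}.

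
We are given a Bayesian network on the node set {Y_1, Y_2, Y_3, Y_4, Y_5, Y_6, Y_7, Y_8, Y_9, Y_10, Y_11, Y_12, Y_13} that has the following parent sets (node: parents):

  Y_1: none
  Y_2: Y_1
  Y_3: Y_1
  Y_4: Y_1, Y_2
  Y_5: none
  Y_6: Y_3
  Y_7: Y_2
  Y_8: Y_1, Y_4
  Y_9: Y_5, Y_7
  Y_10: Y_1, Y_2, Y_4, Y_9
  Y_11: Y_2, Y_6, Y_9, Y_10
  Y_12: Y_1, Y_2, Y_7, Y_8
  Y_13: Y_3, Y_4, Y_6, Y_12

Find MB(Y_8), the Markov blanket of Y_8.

{Y_1, Y_2, Y_4, Y_7, Y_12}

By definition, MB(Y_8) is built from Y_8's parents, Y_8's children, and the co-parents of Y_8.
Y_8 has child Y_12.
Y_8's parents: Y_1, Y_4.
Other parents of Y_8's children:
  Y_12 also has parents Y_1, Y_2, Y_7.
MB(Y_8) = {Y_1, Y_2, Y_4, Y_7, Y_12}.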